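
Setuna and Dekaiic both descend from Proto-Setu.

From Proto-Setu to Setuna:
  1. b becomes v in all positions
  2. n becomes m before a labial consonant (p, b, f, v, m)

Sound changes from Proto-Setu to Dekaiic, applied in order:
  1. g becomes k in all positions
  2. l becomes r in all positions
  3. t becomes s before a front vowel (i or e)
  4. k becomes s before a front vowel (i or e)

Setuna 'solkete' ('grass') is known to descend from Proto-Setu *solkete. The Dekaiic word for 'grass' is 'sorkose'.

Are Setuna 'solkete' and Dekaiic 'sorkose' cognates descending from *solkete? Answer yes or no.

Derive the expected Dekaiic reflex of *solkete:
Dekaiic: *solkete
  solkete (rule 1 does not apply)
  solkete → sorkete   [unconditioned shift]
  sorkete → sorkese   [palatalisation]
  sorkese → sorsese   [palatalisation]
  giving Dekaiic sorsese.
The regular Dekaiic reflex would be 'sorsese', but the attested form is 'sorkose'. The correspondence is irregular, so they are not cognates (the Dekaiic form has a different source).

no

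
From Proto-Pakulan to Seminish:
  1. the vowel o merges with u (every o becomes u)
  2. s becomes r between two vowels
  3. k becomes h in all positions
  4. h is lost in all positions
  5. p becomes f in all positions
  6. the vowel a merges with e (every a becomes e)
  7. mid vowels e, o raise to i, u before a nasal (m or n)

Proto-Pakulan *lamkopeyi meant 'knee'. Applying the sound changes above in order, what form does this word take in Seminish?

limufeyi

Seminish: *lamkopeyi
  lamkopeyi → lamkupeyi   [vowel merger]
  lamkupeyi (rule 2 does not apply)
  lamkupeyi → lamhupeyi   [unconditioned shift]
  lamhupeyi → lamupeyi   [h-loss]
  lamupeyi → lamufeyi   [unconditioned shift]
  lamufeyi → lemufeyi   [vowel merger]
  lemufeyi → limufeyi   [pre-nasal raising]
  giving Seminish limufeyi.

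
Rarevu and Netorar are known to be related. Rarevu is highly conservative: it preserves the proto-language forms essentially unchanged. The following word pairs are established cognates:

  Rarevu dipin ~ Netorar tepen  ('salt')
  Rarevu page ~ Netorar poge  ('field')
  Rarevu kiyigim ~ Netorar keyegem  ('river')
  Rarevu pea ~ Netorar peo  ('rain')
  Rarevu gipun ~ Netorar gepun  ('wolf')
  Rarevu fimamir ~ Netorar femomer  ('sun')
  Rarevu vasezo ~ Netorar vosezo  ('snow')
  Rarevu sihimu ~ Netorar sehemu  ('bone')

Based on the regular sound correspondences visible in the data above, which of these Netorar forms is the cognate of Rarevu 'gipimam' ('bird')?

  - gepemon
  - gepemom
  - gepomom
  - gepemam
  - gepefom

dipin ~ tepen, gipun ~ gepun — Rarevu i corresponds to Netorar e after a consonant, before a labial obstruent.
kiyigim ~ keyegem, fimamir ~ femomer — Rarevu i corresponds to Netorar e after a consonant, before a nasal.
fimamir ~ femomer — Rarevu a corresponds to Netorar o after a consonant, before a nasal.
Applying these to Rarevu 'gipimam':
  gipimam → gepimam   (i→e after a consonant, before a labial obstruent)
  gepimam → gepemam   (i→e after a consonant, before a nasal)
  gepemam → gepemom   (a→o after a consonant, before a nasal)
So the Netorar cognate is 'gepemom'.

gepemom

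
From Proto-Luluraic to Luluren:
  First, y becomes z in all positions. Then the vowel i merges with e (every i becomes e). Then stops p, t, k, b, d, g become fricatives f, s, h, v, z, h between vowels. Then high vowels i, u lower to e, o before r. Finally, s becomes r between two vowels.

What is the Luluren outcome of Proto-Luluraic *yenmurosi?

zenmorore

Luluren: *yenmurosi > zenmurosi > zenmurose > zenmorose > zenmorore  (by unconditioned shift, vowel merger, pre-rhotic lowering, rhotacism)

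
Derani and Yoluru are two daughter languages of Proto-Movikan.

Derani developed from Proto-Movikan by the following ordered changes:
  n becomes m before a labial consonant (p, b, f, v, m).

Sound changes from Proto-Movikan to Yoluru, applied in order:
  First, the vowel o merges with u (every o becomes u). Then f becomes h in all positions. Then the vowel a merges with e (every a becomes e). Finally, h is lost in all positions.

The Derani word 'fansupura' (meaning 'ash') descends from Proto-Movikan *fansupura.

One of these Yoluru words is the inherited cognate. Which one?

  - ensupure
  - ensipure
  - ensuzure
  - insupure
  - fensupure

Yoluru: start from *fansupura.
  rule 1: no change — fansupura
  rule 2 (unconditioned shift): fansupura → hansupura
  rule 3 (vowel merger): hansupura → hensupure
  rule 4 (h-loss): hensupure → ensupure
  ⇒ Yoluru ensupure
Among the options, 'ensupure' alone shows every Yoluru change applied in order.

ensupure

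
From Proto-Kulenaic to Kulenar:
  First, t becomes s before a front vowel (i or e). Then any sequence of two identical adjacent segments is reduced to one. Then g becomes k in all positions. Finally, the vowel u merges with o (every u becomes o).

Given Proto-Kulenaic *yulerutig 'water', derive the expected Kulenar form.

yolerosik

Kulenar: *yulerutig
  yulerutig → yulerusig   [palatalisation]
  yulerusig (rule 2 does not apply)
  yulerusig → yulerusik   [unconditioned shift]
  yulerusik → yolerosik   [vowel merger]
  giving Kulenar yolerosik.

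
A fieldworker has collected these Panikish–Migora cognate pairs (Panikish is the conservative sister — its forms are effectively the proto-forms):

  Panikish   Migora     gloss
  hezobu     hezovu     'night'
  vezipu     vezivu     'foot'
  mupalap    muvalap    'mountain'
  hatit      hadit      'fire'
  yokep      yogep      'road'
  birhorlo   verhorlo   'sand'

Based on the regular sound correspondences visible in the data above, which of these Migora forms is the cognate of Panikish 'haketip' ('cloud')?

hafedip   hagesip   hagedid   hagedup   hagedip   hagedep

hagedip

yokep ~ yogep — Panikish k corresponds to Migora g between vowels (before a front vowel).
hatit ~ hadit — Panikish t corresponds to Migora d between vowels (before a front vowel).
Applying these to Panikish 'haketip':
  haketip → hagetip   (k→g between vowels (before a front vowel))
  hagetip → hagedip   (t→d between vowels (before a front vowel))
So the Migora cognate is 'hagedip'.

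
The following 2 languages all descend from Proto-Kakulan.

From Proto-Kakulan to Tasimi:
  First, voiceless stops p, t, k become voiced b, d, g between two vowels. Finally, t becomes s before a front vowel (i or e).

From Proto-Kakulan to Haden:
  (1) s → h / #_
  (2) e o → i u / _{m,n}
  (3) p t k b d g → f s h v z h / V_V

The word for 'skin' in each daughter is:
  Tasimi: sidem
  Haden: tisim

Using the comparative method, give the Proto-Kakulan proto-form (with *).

Position 3: Tasimi has d, Haden has s. Taking the neighbouring segments as reconstructed: Tasimi d could go back to *t or *d; Haden s could go back to *t or *s — the one source consistent with every daughter is *t.
Position 4: Tasimi has e, Haden has i. Tasimi preserves e here (none of its changes turn any other segment into e), so the proto-segment is *e.
Continuing position by position gives *titem; check it forward:
Tasimi: *titem > tidem > sidem  (by intervocalic voicing, palatalisation)
Haden: *titem > titim > tisim  (by pre-nasal raising, intervocalic lenition)
*titem is the unique common source.

*titem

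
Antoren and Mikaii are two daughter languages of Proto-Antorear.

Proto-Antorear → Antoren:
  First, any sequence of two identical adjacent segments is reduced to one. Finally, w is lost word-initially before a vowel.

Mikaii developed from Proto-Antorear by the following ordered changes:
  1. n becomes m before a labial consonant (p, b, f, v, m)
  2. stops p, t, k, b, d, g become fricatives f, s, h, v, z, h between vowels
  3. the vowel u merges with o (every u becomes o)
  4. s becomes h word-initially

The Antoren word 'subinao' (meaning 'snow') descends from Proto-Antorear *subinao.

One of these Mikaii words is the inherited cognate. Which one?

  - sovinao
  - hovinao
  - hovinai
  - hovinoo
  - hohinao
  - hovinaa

Mikaii: *subinao > suvinao > sovinao > hovinao  (by intervocalic lenition, vowel merger, debuccalisation)
Among the options, 'hovinao' alone shows every Mikaii change applied in order.

hovinao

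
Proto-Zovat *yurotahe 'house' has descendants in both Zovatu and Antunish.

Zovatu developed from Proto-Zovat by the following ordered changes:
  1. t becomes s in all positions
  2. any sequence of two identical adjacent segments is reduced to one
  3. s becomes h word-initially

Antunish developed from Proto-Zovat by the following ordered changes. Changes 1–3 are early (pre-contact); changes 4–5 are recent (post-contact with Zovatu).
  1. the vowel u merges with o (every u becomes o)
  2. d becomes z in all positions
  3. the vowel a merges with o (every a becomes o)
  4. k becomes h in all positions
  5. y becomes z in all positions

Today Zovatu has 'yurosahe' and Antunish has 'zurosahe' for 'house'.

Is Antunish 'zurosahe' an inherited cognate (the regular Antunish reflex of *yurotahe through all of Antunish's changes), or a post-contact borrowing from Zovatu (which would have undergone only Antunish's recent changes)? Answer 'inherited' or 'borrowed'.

borrowed

If inherited, *yurotahe would pass through all of Antunish's changes:
Antunish: start from *yurotahe.
  rule 1 (vowel merger): yurotahe → yorotahe
  rule 2: no change — yorotahe
  rule 3 (vowel merger): yorotahe → yorotohe
  rule 4: no change — yorotohe
  rule 5 (unconditioned shift): yorotohe → zorotohe
  ⇒ Antunish zorotohe
If borrowed from Zovatu 'yurosahe' after the early changes, it would undergo only the recent ones:
  rule 4 (unconditioned shift): no change (yurosahe)
  rule 5 (unconditioned shift): yurosahe → zurosahe
  ⇒ as a loan: zurosahe
Antunish 'zurosahe' matches the loan outcome 'zurosahe', not the inherited 'zorotohe' — it skipped the early Antunish changes, so it was borrowed from Zovatu.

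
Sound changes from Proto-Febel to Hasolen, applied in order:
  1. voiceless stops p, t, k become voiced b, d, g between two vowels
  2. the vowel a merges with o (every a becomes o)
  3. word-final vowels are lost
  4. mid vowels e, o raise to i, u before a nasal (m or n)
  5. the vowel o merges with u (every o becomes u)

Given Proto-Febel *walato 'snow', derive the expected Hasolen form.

Hasolen: *walato > walado > wolodo > wolod > wulud  (by intervocalic voicing, vowel merger, apocope, vowel merger)

wulud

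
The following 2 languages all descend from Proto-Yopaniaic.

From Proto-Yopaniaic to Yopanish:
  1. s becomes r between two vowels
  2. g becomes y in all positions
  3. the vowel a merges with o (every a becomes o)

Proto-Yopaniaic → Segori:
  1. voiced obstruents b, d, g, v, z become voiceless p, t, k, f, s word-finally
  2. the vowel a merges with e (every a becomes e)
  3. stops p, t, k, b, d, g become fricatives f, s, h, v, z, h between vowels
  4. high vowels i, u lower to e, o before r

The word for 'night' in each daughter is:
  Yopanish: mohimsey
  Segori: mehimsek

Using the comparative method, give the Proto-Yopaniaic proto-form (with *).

Position 8: Yopanish has y, Segori has k. Taking the neighbouring segments as reconstructed: Yopanish y could go back to *g or *y; Segori k could go back to *k or *g — the one source consistent with every daughter is *g.
Position 2: Yopanish has o, Segori has e. Taking the neighbouring segments as reconstructed: Yopanish o could go back to *a or *o; Segori e could go back to *a or *e — the one source consistent with every daughter is *a.
Continuing position by position gives *mahimseg; check it forward:
Yopanish: *mahimseg > mahimsey > mohimsey  (by unconditioned shift, vowel merger)
Segori: *mahimseg > mahimsek > mehimsek  (by final devoicing, vowel merger)
*mahimseg is the unique common source.

*mahimseg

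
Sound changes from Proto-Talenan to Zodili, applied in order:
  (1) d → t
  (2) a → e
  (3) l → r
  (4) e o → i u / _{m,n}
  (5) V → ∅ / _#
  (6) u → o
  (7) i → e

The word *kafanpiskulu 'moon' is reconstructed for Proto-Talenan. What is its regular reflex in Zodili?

Zodili: *kafanpiskulu > kefenpiskulu > kefenpiskuru > kefinpiskuru > kefinpiskur > kefinpiskor > kefenpeskor  (by vowel merger, unconditioned shift, pre-nasal raising, apocope, vowel merger, vowel merger)

kefenpeskor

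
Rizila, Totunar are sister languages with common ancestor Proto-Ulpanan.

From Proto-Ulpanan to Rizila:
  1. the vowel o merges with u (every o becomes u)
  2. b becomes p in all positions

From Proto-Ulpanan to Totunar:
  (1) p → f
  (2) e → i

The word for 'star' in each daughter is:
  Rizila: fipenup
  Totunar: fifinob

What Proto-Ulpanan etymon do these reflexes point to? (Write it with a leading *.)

Position 6: Rizila has u, Totunar has o. Totunar preserves o here (none of its changes turn any other segment into o), so the proto-segment is *o.
Position 3: Rizila has p, Totunar has f. Taking the neighbouring segments as reconstructed: Rizila p could go back to *p or *b; Totunar f could go back to *p or *f — the one source consistent with every daughter is *p.
Position 7: Rizila has p, Totunar has b. Totunar preserves b here (none of its changes turn any other segment into b), so the proto-segment is *b.
Verify the candidate proto-form against each daughter:
Rizila: *fipenob > fipenub > fipenup  (by vowel merger, unconditioned shift)
Totunar: *fipenob
  fipenob → fifenob   [unconditioned shift]
  fifenob → fifinob   [vowel merger]
  giving Totunar fifinob.
Only *fipenob yields all of Rizila fipenup, Totunar fifinob.

*fipenob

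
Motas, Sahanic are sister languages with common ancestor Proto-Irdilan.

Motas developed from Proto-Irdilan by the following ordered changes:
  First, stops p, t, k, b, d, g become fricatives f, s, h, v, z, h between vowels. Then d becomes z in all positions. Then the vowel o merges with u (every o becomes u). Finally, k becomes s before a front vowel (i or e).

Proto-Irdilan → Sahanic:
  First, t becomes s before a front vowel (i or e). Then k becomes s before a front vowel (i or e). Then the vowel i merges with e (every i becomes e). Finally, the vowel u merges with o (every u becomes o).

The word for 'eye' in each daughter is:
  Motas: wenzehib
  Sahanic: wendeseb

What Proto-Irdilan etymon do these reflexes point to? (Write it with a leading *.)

Position 7: Motas has i, Sahanic has e. Motas preserves i here (none of its changes turn any other segment into i), so the proto-segment is *i.
Position 4: Motas has z, Sahanic has d. Sahanic preserves d here (none of its changes turn any other segment into d), so the proto-segment is *d.
Position 6: Motas has h, Sahanic has s. Taking the neighbouring segments as reconstructed: Motas h could go back to *k or *g or *h; Sahanic s could go back to *t or *k or *s — the one source consistent with every daughter is *k.
Verify the candidate proto-form against each daughter:
Motas: start from *wendekib.
  rule 1 (intervocalic lenition): wendekib → wendehib
  rule 2 (unconditioned shift): wendehib → wenzehib
  rule 3: no change — wenzehib
  rule 4: no change — wenzehib
  ⇒ Motas wenzehib
Sahanic: start from *wendekib.
  rule 1: no change — wendekib
  rule 2 (palatalisation): wendekib → wendesib
  rule 3 (vowel merger): wendesib → wendeseb
  rule 4: no change — wendeseb
  ⇒ Sahanic wendeseb
No other proto-form is consistent with every reflex, so the reconstruction is *wendekib.

*wendekib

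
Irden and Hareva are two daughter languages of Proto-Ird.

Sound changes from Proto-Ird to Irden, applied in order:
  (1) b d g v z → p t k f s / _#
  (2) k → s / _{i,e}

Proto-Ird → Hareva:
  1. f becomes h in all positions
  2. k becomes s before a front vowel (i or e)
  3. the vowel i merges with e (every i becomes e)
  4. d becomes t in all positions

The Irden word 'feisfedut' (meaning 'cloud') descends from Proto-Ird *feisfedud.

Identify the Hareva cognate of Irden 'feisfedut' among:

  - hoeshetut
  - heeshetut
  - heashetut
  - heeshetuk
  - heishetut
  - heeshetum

Hareva: *feisfedud
  feisfedud → heishedud   [unconditioned shift]
  heishedud (rule 2 does not apply)
  heishedud → heeshedud   [vowel merger]
  heeshedud → heeshetut   [unconditioned shift]
  giving Hareva heeshetut.
Among the options, 'heeshetut' alone shows every Hareva change applied in order.

heeshetut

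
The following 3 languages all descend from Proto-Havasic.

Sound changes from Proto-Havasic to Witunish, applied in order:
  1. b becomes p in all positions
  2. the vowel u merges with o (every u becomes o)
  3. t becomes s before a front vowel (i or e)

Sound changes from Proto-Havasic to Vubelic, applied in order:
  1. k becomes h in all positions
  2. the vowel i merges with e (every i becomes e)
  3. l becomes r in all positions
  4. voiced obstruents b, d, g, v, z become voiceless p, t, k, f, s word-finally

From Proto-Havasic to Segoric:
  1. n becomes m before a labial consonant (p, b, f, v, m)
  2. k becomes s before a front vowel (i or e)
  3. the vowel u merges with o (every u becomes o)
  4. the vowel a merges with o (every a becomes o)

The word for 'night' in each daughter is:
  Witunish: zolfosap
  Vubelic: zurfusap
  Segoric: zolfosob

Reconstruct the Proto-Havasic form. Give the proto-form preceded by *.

*zulfusab

Position 3: Witunish has l, Vubelic has r, Segoric has l. Witunish preserves l here (none of its changes turn any other segment into l), so the proto-segment is *l.
Position 2: Witunish has o, Vubelic has u, Segoric has o. Vubelic preserves u here (none of its changes turn any other segment into u), so the proto-segment is *u.
This points to *zulfusab. Verify forward in each daughter:
Witunish: *zulfusab > zulfusap > zolfosap  (by unconditioned shift, vowel merger)
Vubelic: *zulfusab > zurfusab > zurfusap  (by unconditioned shift, final devoicing)
Segoric: *zulfusab
  zulfusab (rule 1 does not apply)
  zulfusab (rule 2 does not apply)
  zulfusab → zolfosab   [vowel merger]
  zolfosab → zolfosob   [vowel merger]
  giving Segoric zolfosob.
Only *zulfusab yields all of Witunish zolfosap, Vubelic zurfusap, Segoric zolfosob.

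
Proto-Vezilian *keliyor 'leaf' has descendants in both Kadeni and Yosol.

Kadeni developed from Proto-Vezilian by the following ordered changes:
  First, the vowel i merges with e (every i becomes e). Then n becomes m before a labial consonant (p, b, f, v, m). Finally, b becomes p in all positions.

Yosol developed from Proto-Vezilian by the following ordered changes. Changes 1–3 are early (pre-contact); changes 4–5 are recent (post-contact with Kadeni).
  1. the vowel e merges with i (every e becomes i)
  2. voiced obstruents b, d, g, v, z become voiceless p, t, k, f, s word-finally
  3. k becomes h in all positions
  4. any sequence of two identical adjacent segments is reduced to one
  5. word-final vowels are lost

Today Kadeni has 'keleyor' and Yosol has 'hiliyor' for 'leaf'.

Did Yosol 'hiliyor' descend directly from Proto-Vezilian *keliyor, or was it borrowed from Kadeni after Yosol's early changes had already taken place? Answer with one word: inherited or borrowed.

If inherited, *keliyor would pass through all of Yosol's changes:
Yosol: *keliyor
  keliyor → kiliyor   [vowel merger]
  kiliyor (rule 2 does not apply)
  kiliyor → hiliyor   [unconditioned shift]
  hiliyor (rule 4 does not apply)
  hiliyor (rule 5 does not apply)
  giving Yosol hiliyor.
If borrowed from Kadeni 'keleyor' after the early changes, it would undergo only the recent ones:
  rule 4 (degemination): no change (keleyor)
  rule 5 (apocope): no change (keleyor)
  ⇒ as a loan: keleyor
Yosol 'hiliyor' matches the inherited outcome exactly, so it is an inherited cognate, not a loan.

inherited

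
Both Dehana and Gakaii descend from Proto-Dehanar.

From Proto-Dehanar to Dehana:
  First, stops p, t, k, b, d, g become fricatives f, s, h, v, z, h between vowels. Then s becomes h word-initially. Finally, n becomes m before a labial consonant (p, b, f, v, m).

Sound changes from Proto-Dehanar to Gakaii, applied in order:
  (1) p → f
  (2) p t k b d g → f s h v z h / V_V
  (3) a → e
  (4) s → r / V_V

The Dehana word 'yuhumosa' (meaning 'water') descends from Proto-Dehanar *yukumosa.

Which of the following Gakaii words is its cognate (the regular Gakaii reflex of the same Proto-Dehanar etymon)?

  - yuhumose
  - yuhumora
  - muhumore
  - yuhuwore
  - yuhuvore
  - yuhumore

yuhumore

Gakaii: *yukumosa
  yukumosa (rule 1 does not apply)
  yukumosa → yuhumosa   [intervocalic lenition]
  yuhumosa → yuhumose   [vowel merger]
  yuhumose → yuhumore   [rhotacism]
  giving Gakaii yuhumore.
Only 'yuhumore' matches the regular Gakaii development of *yukumosa.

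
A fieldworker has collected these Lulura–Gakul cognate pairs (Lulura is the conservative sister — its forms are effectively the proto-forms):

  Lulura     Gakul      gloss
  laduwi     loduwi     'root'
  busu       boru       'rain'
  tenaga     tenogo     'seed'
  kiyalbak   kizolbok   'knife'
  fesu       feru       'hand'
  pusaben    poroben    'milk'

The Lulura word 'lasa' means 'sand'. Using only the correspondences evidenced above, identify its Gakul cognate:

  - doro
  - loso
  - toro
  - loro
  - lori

loro

laduwi ~ loduwi, tenaga ~ tenogo — Lulura a corresponds to Gakul o after a consonant, before a consonant other than r, m, n, p, b, f, v.
pusaben ~ poroben — Lulura s corresponds to Gakul r between vowels (before a back vowel).
tenaga ~ tenogo — Lulura a corresponds to Gakul o word-finally.
Applying these to Lulura 'lasa':
  lasa → losa   (a→o after a consonant, before a consonant other than r, m, n, p, b, f, v)
  losa → lora   (s→r between vowels (before a back vowel))
  lora → loro   (a→o word-finally)
So the Gakul cognate is 'loro'.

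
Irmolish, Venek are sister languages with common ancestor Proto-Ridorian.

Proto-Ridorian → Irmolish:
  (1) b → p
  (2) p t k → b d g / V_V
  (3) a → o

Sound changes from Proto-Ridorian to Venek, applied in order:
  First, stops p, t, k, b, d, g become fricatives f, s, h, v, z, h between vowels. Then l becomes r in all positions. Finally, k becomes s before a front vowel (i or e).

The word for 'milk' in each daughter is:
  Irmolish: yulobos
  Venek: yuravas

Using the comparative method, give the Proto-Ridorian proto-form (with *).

*yulabas

Position 5: Irmolish has b, Venek has v. Taking the neighbouring segments as reconstructed: Irmolish b could go back to *p or *b; Venek v could go back to *b or *v — the one source consistent with every daughter is *b.
Position 3: Irmolish has l, Venek has r. Irmolish preserves l here (none of its changes turn any other segment into l), so the proto-segment is *l.
Verify the candidate proto-form against each daughter:
Irmolish: *yulabas
  yulabas → yulapas   [unconditioned shift]
  yulapas → yulabas   [intervocalic voicing]
  yulabas → yulobos   [vowel merger]
  giving Irmolish yulobos.
Venek: *yulabas
  yulabas → yulavas   [intervocalic lenition]
  yulavas → yuravas   [unconditioned shift]
  yuravas (rule 3 does not apply)
  giving Venek yuravas.
Only *yulabas yields all of Irmolish yulobos, Venek yuravas.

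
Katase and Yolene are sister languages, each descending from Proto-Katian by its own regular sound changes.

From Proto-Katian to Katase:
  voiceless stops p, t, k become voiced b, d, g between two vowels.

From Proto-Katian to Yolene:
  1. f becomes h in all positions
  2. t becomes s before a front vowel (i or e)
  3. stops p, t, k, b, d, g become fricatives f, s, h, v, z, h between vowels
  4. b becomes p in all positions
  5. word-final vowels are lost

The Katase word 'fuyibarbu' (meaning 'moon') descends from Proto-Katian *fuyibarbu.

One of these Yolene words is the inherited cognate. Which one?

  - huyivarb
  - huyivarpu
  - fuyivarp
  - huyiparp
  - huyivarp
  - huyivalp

Yolene: *fuyibarbu
  fuyibarbu → huyibarbu   [unconditioned shift]
  huyibarbu (rule 2 does not apply)
  huyibarbu → huyivarbu   [intervocalic lenition]
  huyivarbu → huyivarpu   [unconditioned shift]
  huyivarpu → huyivarp   [apocope]
  giving Yolene huyivarp.
Among the options, 'huyivarp' alone shows every Yolene change applied in order.

huyivarp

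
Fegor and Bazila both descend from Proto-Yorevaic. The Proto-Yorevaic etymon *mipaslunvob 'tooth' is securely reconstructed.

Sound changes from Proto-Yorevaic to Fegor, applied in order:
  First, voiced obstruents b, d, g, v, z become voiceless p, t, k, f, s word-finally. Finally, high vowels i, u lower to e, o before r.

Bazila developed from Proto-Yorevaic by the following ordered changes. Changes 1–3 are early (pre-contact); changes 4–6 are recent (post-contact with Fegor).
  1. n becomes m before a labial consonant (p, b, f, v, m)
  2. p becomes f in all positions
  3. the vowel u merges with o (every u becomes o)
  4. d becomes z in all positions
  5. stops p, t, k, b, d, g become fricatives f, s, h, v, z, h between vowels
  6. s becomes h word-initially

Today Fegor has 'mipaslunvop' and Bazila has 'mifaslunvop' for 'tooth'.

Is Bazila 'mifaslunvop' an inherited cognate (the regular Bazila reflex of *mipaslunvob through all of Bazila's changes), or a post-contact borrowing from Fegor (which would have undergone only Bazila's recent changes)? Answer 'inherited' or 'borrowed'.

borrowed

If inherited, *mipaslunvob would pass through all of Bazila's changes:
Bazila: start from *mipaslunvob.
  rule 1 (nasal place assimilation): mipaslunvob → mipaslumvob
  rule 2 (unconditioned shift): mipaslumvob → mifaslumvob
  rule 3 (vowel merger): mifaslumvob → mifaslomvob
  rule 4: no change — mifaslomvob
  rule 5: no change — mifaslomvob
  rule 6: no change — mifaslomvob
  ⇒ Bazila mifaslomvob
If borrowed from Fegor 'mipaslunvop' after the early changes, it would undergo only the recent ones:
  rule 4 (unconditioned shift): no change (mipaslunvop)
  rule 5 (intervocalic lenition): mipaslunvop → mifaslunvop
  rule 6 (debuccalisation): no change (mifaslunvop)
  ⇒ as a loan: mifaslunvop
Bazila 'mifaslunvop' matches the loan outcome 'mifaslunvop', not the inherited 'mifaslomvob' — it skipped the early Bazila changes, so it was borrowed from Fegor.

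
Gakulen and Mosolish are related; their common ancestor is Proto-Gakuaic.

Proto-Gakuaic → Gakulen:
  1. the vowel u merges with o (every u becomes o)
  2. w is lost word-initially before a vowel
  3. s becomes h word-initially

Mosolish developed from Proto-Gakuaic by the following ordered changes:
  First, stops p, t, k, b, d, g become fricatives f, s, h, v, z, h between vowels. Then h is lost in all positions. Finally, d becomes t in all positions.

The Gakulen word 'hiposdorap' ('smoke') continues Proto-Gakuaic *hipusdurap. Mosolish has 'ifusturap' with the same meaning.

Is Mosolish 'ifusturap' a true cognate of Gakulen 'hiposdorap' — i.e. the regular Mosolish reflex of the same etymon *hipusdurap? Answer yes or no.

yes

Derive the expected Mosolish reflex of *hipusdurap:
Mosolish: *hipusdurap
  hipusdurap → hifusdurap   [intervocalic lenition]
  hifusdurap → ifusdurap   [h-loss]
  ifusdurap → ifusturap   [unconditioned shift]
  giving Mosolish ifusturap.
Mosolish 'ifusturap' matches the regular reflex exactly, so the pair is cognate.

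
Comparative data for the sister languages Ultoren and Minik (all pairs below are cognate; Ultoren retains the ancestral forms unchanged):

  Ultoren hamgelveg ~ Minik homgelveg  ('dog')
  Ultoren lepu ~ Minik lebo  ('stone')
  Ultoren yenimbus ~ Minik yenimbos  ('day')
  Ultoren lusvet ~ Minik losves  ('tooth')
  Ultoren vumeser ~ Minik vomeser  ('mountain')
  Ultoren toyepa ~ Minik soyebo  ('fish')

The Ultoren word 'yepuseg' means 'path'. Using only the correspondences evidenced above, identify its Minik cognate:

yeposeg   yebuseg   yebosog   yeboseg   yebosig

lepu ~ lebo — Ultoren p corresponds to Minik b between vowels (before a back vowel).
yenimbus ~ yenimbos, lusvet ~ losves — Ultoren u corresponds to Minik o after a consonant, before a consonant other than r, m, n, p, b, f, v.
Applying these to Ultoren 'yepuseg':
  yepuseg → yebuseg   (p→b between vowels (before a back vowel))
  yebuseg → yeboseg   (u→o after a consonant, before a consonant other than r, m, n, p, b, f, v)
So the Minik cognate is 'yeboseg'.

yeboseg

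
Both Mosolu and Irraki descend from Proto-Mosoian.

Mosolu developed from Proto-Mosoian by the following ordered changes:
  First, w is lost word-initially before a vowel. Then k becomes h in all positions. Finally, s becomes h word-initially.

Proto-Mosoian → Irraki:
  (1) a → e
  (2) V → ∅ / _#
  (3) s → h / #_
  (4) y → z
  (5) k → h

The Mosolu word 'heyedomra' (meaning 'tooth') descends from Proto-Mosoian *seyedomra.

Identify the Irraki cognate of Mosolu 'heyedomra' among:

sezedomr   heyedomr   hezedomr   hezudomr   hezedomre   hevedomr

hezedomr

Irraki: *seyedomra > seyedomre > seyedomr > heyedomr > hezedomr  (by vowel merger, apocope, debuccalisation, unconditioned shift)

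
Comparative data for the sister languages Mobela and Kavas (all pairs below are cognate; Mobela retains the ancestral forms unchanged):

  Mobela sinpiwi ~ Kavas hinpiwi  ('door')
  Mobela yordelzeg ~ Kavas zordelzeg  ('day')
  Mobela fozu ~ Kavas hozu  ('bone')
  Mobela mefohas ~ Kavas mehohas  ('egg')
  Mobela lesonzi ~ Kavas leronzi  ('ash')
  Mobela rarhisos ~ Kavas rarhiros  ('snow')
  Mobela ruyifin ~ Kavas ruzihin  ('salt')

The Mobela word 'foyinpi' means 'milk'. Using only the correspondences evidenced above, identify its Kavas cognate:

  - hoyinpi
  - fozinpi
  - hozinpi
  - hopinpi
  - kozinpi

fozu ~ hozu — Mobela f corresponds to Kavas h word-initially before a back vowel.
ruyifin ~ ruzihin — Mobela y corresponds to Kavas z between vowels (before a front vowel).
Applying these to Mobela 'foyinpi':
  foyinpi → hoyinpi   (f→h word-initially before a back vowel)
  hoyinpi → hozinpi   (y→z between vowels (before a front vowel))
So the Kavas cognate is 'hozinpi'.

hozinpi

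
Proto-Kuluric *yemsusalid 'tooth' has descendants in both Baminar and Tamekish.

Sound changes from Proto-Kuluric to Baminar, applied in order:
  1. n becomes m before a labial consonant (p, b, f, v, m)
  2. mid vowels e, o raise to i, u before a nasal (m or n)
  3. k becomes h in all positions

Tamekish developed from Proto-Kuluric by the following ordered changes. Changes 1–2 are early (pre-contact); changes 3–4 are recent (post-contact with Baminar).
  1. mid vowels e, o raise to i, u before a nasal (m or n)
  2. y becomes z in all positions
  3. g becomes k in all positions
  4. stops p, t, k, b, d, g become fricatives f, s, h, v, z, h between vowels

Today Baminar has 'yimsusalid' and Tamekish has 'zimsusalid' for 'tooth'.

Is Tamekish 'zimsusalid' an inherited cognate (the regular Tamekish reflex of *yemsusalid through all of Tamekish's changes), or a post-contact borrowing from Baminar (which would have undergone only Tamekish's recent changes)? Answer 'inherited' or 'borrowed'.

inherited

If inherited, *yemsusalid would pass through all of Tamekish's changes:
Tamekish: *yemsusalid > yimsusalid > zimsusalid  (by pre-nasal raising, unconditioned shift)
If borrowed from Baminar 'yimsusalid' after the early changes, it would undergo only the recent ones:
  rule 3 (unconditioned shift): no change (yimsusalid)
  rule 4 (intervocalic lenition): no change (yimsusalid)
  ⇒ as a loan: yimsusalid
Tamekish 'zimsusalid' matches the inherited outcome exactly, so it is an inherited cognate, not a loan.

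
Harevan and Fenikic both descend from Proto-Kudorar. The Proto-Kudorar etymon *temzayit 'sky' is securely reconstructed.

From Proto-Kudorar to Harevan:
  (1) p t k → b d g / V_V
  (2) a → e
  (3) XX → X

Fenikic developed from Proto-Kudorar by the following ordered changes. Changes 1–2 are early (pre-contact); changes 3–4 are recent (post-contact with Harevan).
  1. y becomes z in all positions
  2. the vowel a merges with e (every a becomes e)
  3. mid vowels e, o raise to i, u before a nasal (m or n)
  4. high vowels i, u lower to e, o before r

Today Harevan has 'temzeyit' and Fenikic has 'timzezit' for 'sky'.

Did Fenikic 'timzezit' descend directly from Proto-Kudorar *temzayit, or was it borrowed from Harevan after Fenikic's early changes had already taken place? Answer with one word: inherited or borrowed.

If inherited, *temzayit would pass through all of Fenikic's changes:
Fenikic: *temzayit > temzazit > temzezit > timzezit  (by unconditioned shift, vowel merger, pre-nasal raising)
If borrowed from Harevan 'temzeyit' after the early changes, it would undergo only the recent ones:
  rule 3 (pre-nasal raising): temzeyit → timzeyit
  rule 4 (pre-rhotic lowering): no change (timzeyit)
  ⇒ as a loan: timzeyit
Fenikic 'timzezit' matches the inherited outcome exactly, so it is an inherited cognate, not a loan.

inherited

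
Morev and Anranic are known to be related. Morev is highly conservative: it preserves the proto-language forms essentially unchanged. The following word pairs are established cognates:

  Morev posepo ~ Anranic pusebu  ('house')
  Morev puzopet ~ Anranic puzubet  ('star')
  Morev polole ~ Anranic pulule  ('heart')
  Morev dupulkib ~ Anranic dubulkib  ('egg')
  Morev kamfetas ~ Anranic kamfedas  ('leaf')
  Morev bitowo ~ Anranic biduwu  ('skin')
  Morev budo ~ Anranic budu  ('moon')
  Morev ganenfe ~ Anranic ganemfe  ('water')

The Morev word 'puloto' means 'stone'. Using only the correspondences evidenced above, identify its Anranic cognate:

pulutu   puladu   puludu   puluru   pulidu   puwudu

posepo ~ pusebu, polole ~ pulule — Morev o corresponds to Anranic u after a consonant, before a consonant other than r, m, n, p, b, f, v.
bitowo ~ biduwu — Morev t corresponds to Anranic d between vowels (before a back vowel).
posepo ~ pusebu, bitowo ~ biduwu — Morev o corresponds to Anranic u word-finally.
Applying these to Morev 'puloto':
  puloto → puluto   (o→u after a consonant, before a consonant other than r, m, n, p, b, f, v)
  puluto → puludo   (t→d between vowels (before a back vowel))
  puludo → puludu   (o→u word-finally)
So the Anranic cognate is 'puludu'.

puludu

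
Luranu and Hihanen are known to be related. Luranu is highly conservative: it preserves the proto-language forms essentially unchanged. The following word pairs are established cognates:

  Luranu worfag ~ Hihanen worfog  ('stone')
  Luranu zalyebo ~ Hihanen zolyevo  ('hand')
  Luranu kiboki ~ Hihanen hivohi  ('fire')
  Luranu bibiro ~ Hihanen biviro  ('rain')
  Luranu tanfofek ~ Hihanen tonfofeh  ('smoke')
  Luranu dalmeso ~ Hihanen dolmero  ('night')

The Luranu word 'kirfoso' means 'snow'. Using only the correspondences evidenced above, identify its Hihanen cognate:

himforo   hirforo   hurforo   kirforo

kiboki ~ hivohi — Luranu k corresponds to Hihanen h word-initially before a front vowel.
dalmeso ~ dolmero — Luranu s corresponds to Hihanen r between vowels (before a back vowel).
Applying these to Luranu 'kirfoso':
  kirfoso → hirfoso   (k→h word-initially before a front vowel)
  hirfoso → hirforo   (s→r between vowels (before a back vowel))
So the Hihanen cognate is 'hirforo'.

hirforo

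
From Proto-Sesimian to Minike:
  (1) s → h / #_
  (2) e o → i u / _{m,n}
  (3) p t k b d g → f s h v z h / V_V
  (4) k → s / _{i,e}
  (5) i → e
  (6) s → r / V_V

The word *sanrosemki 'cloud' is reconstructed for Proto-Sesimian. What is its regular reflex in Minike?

Minike: *sanrosemki > hanrosemki > hanrosimki > hanrosimsi > hanrosemse > hanroremse  (by debuccalisation, pre-nasal raising, palatalisation, vowel merger, rhotacism)

hanroremse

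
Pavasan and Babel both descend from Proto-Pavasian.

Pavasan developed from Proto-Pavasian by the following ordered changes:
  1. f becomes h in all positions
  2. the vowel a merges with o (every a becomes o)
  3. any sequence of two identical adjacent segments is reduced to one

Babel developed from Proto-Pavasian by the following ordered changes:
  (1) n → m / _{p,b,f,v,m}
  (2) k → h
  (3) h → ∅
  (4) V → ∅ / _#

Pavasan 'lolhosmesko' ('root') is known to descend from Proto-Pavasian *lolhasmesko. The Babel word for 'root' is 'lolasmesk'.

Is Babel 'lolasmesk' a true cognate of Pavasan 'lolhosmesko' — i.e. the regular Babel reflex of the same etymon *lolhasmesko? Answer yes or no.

Derive the expected Babel reflex of *lolhasmesko:
Babel: *lolhasmesko > lolhasmesho > lolasmeso > lolasmes  (by unconditioned shift, h-loss, apocope)
The regular Babel reflex would be 'lolasmes', but the attested form is 'lolasmesk'. The correspondence is irregular, so they are not cognates (the Babel form has a different source).

no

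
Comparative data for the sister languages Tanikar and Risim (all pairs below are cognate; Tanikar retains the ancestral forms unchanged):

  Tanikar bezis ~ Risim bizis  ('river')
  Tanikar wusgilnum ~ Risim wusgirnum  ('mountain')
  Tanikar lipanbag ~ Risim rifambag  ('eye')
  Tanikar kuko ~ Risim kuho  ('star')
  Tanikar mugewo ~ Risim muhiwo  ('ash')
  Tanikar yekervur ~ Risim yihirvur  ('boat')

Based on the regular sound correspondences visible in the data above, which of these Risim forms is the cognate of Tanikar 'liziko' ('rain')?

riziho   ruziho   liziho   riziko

lipanbag ~ rifambag — Tanikar l corresponds to Risim r word-initially before a front vowel.
kuko ~ kuho — Tanikar k corresponds to Risim h between vowels (before a back vowel).
Applying these to Tanikar 'liziko':
  liziko → riziko   (l→r word-initially before a front vowel)
  riziko → riziho   (k→h between vowels (before a back vowel))
So the Risim cognate is 'riziho'.

riziho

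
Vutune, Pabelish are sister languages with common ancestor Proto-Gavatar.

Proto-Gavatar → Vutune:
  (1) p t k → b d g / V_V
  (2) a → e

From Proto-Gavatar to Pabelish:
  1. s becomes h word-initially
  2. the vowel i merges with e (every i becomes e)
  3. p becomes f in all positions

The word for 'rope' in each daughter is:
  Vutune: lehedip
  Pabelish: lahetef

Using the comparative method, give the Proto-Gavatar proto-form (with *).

*lahetip

Position 6: Vutune has i, Pabelish has e. Vutune preserves i here (none of its changes turn any other segment into i), so the proto-segment is *i.
Position 5: Vutune has d, Pabelish has t. Pabelish preserves t here (none of its changes turn any other segment into t), so the proto-segment is *t.
Position 2: Vutune has e, Pabelish has a. Pabelish preserves a here (none of its changes turn any other segment into a), so the proto-segment is *a.
Continuing position by position gives *lahetip; check it forward:
Vutune: start from *lahetip.
  rule 1 (intervocalic voicing): lahetip → lahedip
  rule 2 (vowel merger): lahedip → lehedip
  ⇒ Vutune lehedip
Pabelish: start from *lahetip.
  rule 1: no change — lahetip
  rule 2 (vowel merger): lahetip → lahetep
  rule 3 (unconditioned shift): lahetep → lahetef
  ⇒ Pabelish lahetef
*lahetip is the unique common source.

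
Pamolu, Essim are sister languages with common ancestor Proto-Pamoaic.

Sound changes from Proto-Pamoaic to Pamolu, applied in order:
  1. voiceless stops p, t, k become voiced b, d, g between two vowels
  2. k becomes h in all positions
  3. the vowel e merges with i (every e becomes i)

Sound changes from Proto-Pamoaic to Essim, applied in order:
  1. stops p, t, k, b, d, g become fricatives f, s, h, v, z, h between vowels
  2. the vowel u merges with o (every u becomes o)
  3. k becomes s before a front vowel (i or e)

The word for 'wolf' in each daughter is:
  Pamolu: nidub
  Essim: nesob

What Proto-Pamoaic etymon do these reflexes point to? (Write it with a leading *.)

*netub

Position 4: Pamolu has u, Essim has o. Pamolu preserves u here (none of its changes turn any other segment into u), so the proto-segment is *u.
Position 2: Pamolu has i, Essim has e. Essim preserves e here (none of its changes turn any other segment into e), so the proto-segment is *e.
Continuing position by position gives *netub; check it forward:
Pamolu: *netub
  netub → nedub   [intervocalic voicing]
  nedub (rule 2 does not apply)
  nedub → nidub   [vowel merger]
  giving Pamolu nidub.
Essim: *netub > nesub > nesob  (by intervocalic lenition, vowel merger)
*netub is the unique common source.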